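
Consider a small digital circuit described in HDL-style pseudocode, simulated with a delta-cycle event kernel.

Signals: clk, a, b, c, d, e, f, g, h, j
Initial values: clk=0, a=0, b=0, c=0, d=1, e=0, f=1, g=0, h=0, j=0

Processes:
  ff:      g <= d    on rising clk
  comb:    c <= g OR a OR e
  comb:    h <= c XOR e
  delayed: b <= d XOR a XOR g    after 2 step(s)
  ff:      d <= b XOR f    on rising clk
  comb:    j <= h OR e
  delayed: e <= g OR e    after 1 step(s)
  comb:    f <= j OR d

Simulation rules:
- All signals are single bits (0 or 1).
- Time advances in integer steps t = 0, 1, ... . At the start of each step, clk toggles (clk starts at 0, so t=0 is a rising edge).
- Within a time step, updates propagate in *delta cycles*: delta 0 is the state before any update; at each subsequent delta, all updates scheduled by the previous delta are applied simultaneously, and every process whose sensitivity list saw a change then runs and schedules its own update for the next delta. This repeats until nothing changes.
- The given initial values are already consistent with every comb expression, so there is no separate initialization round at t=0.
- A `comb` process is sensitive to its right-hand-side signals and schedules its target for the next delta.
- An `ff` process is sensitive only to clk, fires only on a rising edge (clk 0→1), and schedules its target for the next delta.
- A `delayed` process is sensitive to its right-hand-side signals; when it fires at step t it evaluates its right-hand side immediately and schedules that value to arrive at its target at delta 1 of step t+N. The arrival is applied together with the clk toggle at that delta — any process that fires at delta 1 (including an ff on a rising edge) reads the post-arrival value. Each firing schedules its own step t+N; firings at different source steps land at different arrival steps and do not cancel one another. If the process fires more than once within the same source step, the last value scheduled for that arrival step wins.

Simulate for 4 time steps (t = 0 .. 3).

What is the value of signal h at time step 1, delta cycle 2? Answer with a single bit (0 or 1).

0

t0.Δ0 h=0 f=1 j=0 clk=0 c=0 b=0 a=0 d=1 e=0 g=0
t0.Δ1 h=0 f=1 j=0 clk=1 c=0 b=0 a=0 d=1 e=0 g=0
t0.Δ2 h=0 f=1 j=0 clk=1 c=0 b=0 a=0 d=1 e=0 g=1
t0.Δ3 h=0 f=1 j=0 clk=1 c=1 b=0 a=0 d=1 e=0 g=1
t0.Δ4 h=1 f=1 j=0 clk=1 c=1 b=0 a=0 d=1 e=0 g=1
t0.Δ5 h=1 f=1 j=1 clk=1 c=1 b=0 a=0 d=1 e=0 g=1
t1.Δ0 h=1 f=1 j=1 clk=1 c=1 b=0 a=0 d=1 e=0 g=1
t1.Δ1 h=1 f=1 j=1 clk=0 c=1 b=0 a=0 d=1 e=1 g=1
t1.Δ2 h=0 f=1 j=1 clk=0 c=1 b=0 a=0 d=1 e=1 g=1
t2.Δ0 h=0 f=1 j=1 clk=0 c=1 b=0 a=0 d=1 e=1 g=1
t2.Δ1 h=0 f=1 j=1 clk=1 c=1 b=0 a=0 d=1 e=1 g=1
t3.Δ0 h=0 f=1 j=1 clk=1 c=1 b=0 a=0 d=1 e=1 g=1
t3.Δ1 h=0 f=1 j=1 clk=0 c=1 b=0 a=0 d=1 e=1 g=1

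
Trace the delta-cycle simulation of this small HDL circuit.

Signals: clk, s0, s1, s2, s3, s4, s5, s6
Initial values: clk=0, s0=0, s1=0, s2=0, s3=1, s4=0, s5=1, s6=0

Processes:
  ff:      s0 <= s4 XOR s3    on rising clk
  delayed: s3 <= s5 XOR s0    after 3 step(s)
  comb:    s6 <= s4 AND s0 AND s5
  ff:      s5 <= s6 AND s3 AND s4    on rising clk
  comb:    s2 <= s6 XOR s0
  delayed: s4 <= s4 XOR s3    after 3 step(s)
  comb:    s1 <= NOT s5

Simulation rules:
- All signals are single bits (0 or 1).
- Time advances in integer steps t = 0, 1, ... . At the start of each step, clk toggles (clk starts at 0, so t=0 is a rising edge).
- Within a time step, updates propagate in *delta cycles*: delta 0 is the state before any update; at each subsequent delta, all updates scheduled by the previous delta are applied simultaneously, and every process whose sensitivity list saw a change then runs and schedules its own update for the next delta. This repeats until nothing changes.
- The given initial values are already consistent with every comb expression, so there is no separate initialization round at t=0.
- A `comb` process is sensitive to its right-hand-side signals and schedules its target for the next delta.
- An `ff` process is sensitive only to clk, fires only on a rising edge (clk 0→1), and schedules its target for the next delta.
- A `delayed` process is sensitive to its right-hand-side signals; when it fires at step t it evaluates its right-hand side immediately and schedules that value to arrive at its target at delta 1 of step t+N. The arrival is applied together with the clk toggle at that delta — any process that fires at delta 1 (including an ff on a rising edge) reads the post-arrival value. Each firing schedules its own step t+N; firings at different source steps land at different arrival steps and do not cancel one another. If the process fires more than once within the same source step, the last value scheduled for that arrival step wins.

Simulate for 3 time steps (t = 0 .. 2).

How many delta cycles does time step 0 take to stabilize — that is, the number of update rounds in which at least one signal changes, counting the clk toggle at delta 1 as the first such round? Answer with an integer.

t=0 Δ0: s1=0 s5=1 clk=0 s6=0 s2=0 s0=0 s3=1 s4=0
  Δ1: clk:0→1
  Δ2: s5:1→0, s0:0→1
  Δ3: s1:0→1, s2:0→1
  (3Δ to stable)
t=1 Δ0: s1=1 s5=0 clk=1 s6=0 s2=1 s0=1 s3=1 s4=0
  Δ1: clk:1→0
  (1Δ to stable)
t=2 Δ0: s1=1 s5=0 clk=0 s6=0 s2=1 s0=1 s3=1 s4=0
  Δ1: clk:0→1
  (1Δ to stable)

3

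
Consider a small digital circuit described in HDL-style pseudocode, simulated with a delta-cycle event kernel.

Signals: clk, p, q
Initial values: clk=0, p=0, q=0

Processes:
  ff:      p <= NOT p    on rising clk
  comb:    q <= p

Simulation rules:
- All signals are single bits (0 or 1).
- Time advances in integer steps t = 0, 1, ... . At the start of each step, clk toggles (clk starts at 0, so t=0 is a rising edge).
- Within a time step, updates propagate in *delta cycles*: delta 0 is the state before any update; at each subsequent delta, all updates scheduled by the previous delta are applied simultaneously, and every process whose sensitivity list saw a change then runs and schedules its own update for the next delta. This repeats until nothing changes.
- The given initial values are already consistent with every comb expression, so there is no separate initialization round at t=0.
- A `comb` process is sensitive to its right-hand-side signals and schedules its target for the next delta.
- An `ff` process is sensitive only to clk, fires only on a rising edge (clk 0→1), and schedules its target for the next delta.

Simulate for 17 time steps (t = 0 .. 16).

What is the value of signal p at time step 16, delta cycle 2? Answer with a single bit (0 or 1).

1

t=0 Δ0: q=0 clk=0 p=0
  Δ1: clk:0→1
  Δ2: p:0→1
  Δ3: q:0→1
  (3Δ to stable)
t=1 Δ0: q=1 clk=1 p=1
  Δ1: clk:1→0
  (1Δ to stable)
t=2 Δ0: q=1 clk=0 p=1
  Δ1: clk:0→1
  Δ2: p:1→0
  Δ3: q:1→0
  (3Δ to stable)
t=3 Δ0: q=0 clk=1 p=0
  Δ1: clk:1→0
  (1Δ to stable)
t=4 Δ0: q=0 clk=0 p=0
  Δ1: clk:0→1
  Δ2: p:0→1
  Δ3: q:0→1
  (3Δ to stable)
t=5 Δ0: q=1 clk=1 p=1
  Δ1: clk:1→0
  (1Δ to stable)
t=6 Δ0: q=1 clk=0 p=1
  Δ1: clk:0→1
  Δ2: p:1→0
  Δ3: q:1→0
  (3Δ to stable)
t=7 Δ0: q=0 clk=1 p=0
  Δ1: clk:1→0
  (1Δ to stable)
t=8 Δ0: q=0 clk=0 p=0
  Δ1: clk:0→1
  Δ2: p:0→1
  Δ3: q:0→1
  (3Δ to stable)
t=9 Δ0: q=1 clk=1 p=1
  Δ1: clk:1→0
  (1Δ to stable)
t=10 Δ0: q=1 clk=0 p=1
  Δ1: clk:0→1
  Δ2: p:1→0
  Δ3: q:1→0
  (3Δ to stable)
t=11 Δ0: q=0 clk=1 p=0
  Δ1: clk:1→0
  (1Δ to stable)
t=12 Δ0: q=0 clk=0 p=0
  Δ1: clk:0→1
  Δ2: p:0→1
  Δ3: q:0→1
  (3Δ to stable)
t=13 Δ0: q=1 clk=1 p=1
  Δ1: clk:1→0
  (1Δ to stable)
t=14 Δ0: q=1 clk=0 p=1
  Δ1: clk:0→1
  Δ2: p:1→0
  Δ3: q:1→0
  (3Δ to stable)
t=15 Δ0: q=0 clk=1 p=0
  Δ1: clk:1→0
  (1Δ to stable)
t=16 Δ0: q=0 clk=0 p=0
  Δ1: clk:0→1
  Δ2: p:0→1
  Δ3: q:0→1
  (3Δ to stable)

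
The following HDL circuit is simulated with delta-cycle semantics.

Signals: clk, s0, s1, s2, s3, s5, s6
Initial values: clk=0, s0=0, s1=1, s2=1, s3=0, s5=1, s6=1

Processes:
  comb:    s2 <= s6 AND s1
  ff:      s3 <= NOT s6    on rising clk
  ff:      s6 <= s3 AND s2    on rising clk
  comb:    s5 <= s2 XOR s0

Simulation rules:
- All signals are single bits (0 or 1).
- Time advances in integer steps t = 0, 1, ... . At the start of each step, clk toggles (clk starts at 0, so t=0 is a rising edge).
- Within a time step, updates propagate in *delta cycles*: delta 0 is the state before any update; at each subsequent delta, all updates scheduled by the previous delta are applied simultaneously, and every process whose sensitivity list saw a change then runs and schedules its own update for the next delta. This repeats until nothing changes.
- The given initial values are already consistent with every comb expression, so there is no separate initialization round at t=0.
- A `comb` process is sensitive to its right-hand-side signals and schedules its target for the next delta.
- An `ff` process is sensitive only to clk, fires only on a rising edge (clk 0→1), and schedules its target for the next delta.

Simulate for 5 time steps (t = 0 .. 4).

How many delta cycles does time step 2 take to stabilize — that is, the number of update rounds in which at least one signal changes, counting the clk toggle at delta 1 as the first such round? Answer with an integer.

[bits: s3,s1,clk,s6,s5,s2,s0]
t=0: Δ0=0101110 Δ1=0111110 Δ2=0110110 Δ3=0110100 Δ4=0110000 | 4Δ
t=1: Δ0=0110000 Δ1=0100000 | 1Δ
t=2: Δ0=0100000 Δ1=0110000 Δ2=1110000 | 2Δ
t=3: Δ0=1110000 Δ1=1100000 | 1Δ
t=4: Δ0=1100000 Δ1=1110000 | 1Δ

2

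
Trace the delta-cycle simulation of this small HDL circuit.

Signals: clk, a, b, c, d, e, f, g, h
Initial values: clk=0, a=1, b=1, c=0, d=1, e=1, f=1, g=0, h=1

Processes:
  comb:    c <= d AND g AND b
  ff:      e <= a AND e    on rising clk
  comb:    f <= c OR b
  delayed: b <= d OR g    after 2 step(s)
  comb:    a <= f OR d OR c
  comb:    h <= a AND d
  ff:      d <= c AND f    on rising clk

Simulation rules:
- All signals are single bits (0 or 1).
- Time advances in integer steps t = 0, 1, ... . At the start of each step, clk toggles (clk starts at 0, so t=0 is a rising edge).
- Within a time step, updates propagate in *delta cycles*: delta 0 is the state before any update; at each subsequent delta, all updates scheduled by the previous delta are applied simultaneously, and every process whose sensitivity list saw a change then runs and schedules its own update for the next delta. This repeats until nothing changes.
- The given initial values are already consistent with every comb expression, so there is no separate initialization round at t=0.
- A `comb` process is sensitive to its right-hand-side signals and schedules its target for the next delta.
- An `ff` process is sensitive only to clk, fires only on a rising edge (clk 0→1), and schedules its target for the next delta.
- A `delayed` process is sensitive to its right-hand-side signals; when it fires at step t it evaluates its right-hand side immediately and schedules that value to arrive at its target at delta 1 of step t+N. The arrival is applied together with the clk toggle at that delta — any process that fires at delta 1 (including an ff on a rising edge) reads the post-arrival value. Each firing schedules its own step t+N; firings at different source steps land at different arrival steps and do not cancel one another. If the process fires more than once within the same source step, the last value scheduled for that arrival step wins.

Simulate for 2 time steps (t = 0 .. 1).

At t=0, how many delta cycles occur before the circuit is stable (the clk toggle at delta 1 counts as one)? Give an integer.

3

t=0 Δ0: b=1 f=1 d=1 c=0 clk=0 e=1 g=0 h=1 a=1
  Δ1: clk:0→1
  Δ2: d:1→0
  Δ3: h:1→0
  (3Δ to stable)
t=1 Δ0: b=1 f=1 d=0 c=0 clk=1 e=1 g=0 h=0 a=1
  Δ1: clk:1→0
  (1Δ to stable)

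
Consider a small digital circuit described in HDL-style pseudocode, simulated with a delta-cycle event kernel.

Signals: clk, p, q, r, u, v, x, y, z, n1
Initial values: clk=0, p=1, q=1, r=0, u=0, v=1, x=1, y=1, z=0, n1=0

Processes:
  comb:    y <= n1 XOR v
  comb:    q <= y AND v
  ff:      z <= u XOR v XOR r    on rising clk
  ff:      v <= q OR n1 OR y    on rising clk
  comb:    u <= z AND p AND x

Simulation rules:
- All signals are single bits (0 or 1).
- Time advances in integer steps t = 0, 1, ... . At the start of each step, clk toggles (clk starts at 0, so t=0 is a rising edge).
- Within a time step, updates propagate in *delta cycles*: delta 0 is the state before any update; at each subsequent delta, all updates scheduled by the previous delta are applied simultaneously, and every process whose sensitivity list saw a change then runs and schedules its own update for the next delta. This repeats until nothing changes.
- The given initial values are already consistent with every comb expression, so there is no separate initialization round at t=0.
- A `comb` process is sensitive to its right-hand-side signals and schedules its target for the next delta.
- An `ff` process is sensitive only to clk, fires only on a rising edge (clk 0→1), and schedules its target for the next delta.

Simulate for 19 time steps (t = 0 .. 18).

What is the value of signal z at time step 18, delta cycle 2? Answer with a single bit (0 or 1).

0

t=0 Δ0: v=1 p=1 x=1 q=1 n1=0 clk=0 u=0 y=1 r=0 z=0
  Δ1: clk:0→1
  Δ2: z:0→1
  Δ3: u:0→1
  (3Δ to stable)
t=1 Δ0: v=1 p=1 x=1 q=1 n1=0 clk=1 u=1 y=1 r=0 z=1
  Δ1: clk:1→0
  (1Δ to stable)
t=2 Δ0: v=1 p=1 x=1 q=1 n1=0 clk=0 u=1 y=1 r=0 z=1
  Δ1: clk:0→1
  Δ2: z:1→0
  Δ3: u:1→0
  (3Δ to stable)
t=3 Δ0: v=1 p=1 x=1 q=1 n1=0 clk=1 u=0 y=1 r=0 z=0
  Δ1: clk:1→0
  (1Δ to stable)
t=4 Δ0: v=1 p=1 x=1 q=1 n1=0 clk=0 u=0 y=1 r=0 z=0
  Δ1: clk:0→1
  Δ2: z:0→1
  Δ3: u:0→1
  (3Δ to stable)
t=5 Δ0: v=1 p=1 x=1 q=1 n1=0 clk=1 u=1 y=1 r=0 z=1
  Δ1: clk:1→0
  (1Δ to stable)
t=6 Δ0: v=1 p=1 x=1 q=1 n1=0 clk=0 u=1 y=1 r=0 z=1
  Δ1: clk:0→1
  Δ2: z:1→0
  Δ3: u:1→0
  (3Δ to stable)
t=7 Δ0: v=1 p=1 x=1 q=1 n1=0 clk=1 u=0 y=1 r=0 z=0
  Δ1: clk:1→0
  (1Δ to stable)
t=8 Δ0: v=1 p=1 x=1 q=1 n1=0 clk=0 u=0 y=1 r=0 z=0
  Δ1: clk:0→1
  Δ2: z:0→1
  Δ3: u:0→1
  (3Δ to stable)
t=9 Δ0: v=1 p=1 x=1 q=1 n1=0 clk=1 u=1 y=1 r=0 z=1
  Δ1: clk:1→0
  (1Δ to stable)
t=10 Δ0: v=1 p=1 x=1 q=1 n1=0 clk=0 u=1 y=1 r=0 z=1
  Δ1: clk:0→1
  Δ2: z:1→0
  Δ3: u:1→0
  (3Δ to stable)
t=11 Δ0: v=1 p=1 x=1 q=1 n1=0 clk=1 u=0 y=1 r=0 z=0
  Δ1: clk:1→0
  (1Δ to stable)
t=12 Δ0: v=1 p=1 x=1 q=1 n1=0 clk=0 u=0 y=1 r=0 z=0
  Δ1: clk:0→1
  Δ2: z:0→1
  Δ3: u:0→1
  (3Δ to stable)
t=13 Δ0: v=1 p=1 x=1 q=1 n1=0 clk=1 u=1 y=1 r=0 z=1
  Δ1: clk:1→0
  (1Δ to stable)
t=14 Δ0: v=1 p=1 x=1 q=1 n1=0 clk=0 u=1 y=1 r=0 z=1
  Δ1: clk:0→1
  Δ2: z:1→0
  Δ3: u:1→0
  (3Δ to stable)
t=15 Δ0: v=1 p=1 x=1 q=1 n1=0 clk=1 u=0 y=1 r=0 z=0
  Δ1: clk:1→0
  (1Δ to stable)
t=16 Δ0: v=1 p=1 x=1 q=1 n1=0 clk=0 u=0 y=1 r=0 z=0
  Δ1: clk:0→1
  Δ2: z:0→1
  Δ3: u:0→1
  (3Δ to stable)
t=17 Δ0: v=1 p=1 x=1 q=1 n1=0 clk=1 u=1 y=1 r=0 z=1
  Δ1: clk:1→0
  (1Δ to stable)
t=18 Δ0: v=1 p=1 x=1 q=1 n1=0 clk=0 u=1 y=1 r=0 z=1
  Δ1: clk:0→1
  Δ2: z:1→0
  Δ3: u:1→0
  (3Δ to stable)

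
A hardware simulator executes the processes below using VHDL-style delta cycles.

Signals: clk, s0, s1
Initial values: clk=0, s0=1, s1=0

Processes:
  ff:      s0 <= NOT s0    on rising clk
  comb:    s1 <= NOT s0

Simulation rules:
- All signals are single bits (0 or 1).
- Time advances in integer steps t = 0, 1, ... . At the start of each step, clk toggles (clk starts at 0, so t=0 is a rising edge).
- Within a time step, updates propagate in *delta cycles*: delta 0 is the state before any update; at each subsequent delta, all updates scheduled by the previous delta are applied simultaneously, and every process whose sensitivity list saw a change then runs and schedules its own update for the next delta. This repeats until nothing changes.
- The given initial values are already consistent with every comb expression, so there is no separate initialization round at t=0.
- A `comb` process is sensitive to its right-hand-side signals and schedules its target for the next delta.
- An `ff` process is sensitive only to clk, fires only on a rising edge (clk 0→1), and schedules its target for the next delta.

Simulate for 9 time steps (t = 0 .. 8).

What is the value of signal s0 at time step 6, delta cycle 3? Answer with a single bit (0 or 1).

1

[bits: clk,s0,s1]
t=0: Δ0=010 Δ1=110 Δ2=100 Δ3=101 | 3Δ
t=1: Δ0=101 Δ1=001 | 1Δ
t=2: Δ0=001 Δ1=101 Δ2=111 Δ3=110 | 3Δ
t=3: Δ0=110 Δ1=010 | 1Δ
t=4: Δ0=010 Δ1=110 Δ2=100 Δ3=101 | 3Δ
t=5: Δ0=101 Δ1=001 | 1Δ
t=6: Δ0=001 Δ1=101 Δ2=111 Δ3=110 | 3Δ
t=7: Δ0=110 Δ1=010 | 1Δ
t=8: Δ0=010 Δ1=110 Δ2=100 Δ3=101 | 3Δ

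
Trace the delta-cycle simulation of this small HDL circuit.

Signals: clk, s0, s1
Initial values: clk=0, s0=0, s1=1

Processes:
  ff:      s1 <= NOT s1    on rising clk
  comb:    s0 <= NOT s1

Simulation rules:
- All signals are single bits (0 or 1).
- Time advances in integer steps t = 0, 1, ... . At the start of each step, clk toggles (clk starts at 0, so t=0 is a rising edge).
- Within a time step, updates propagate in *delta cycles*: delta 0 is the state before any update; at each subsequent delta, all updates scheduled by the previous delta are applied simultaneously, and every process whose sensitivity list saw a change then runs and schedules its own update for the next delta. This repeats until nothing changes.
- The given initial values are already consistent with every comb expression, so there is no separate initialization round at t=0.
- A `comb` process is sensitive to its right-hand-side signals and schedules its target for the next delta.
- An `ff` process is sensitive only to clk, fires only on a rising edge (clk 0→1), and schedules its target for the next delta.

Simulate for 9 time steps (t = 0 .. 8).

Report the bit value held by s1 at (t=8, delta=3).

0

t0.Δ0 s1=1 s0=0 clk=0
t0.Δ1 s1=1 s0=0 clk=1
t0.Δ2 s1=0 s0=0 clk=1
t0.Δ3 s1=0 s0=1 clk=1
t1.Δ0 s1=0 s0=1 clk=1
t1.Δ1 s1=0 s0=1 clk=0
t2.Δ0 s1=0 s0=1 clk=0
t2.Δ1 s1=0 s0=1 clk=1
t2.Δ2 s1=1 s0=1 clk=1
t2.Δ3 s1=1 s0=0 clk=1
t3.Δ0 s1=1 s0=0 clk=1
t3.Δ1 s1=1 s0=0 clk=0
t4.Δ0 s1=1 s0=0 clk=0
t4.Δ1 s1=1 s0=0 clk=1
t4.Δ2 s1=0 s0=0 clk=1
t4.Δ3 s1=0 s0=1 clk=1
t5.Δ0 s1=0 s0=1 clk=1
t5.Δ1 s1=0 s0=1 clk=0
t6.Δ0 s1=0 s0=1 clk=0
t6.Δ1 s1=0 s0=1 clk=1
t6.Δ2 s1=1 s0=1 clk=1
t6.Δ3 s1=1 s0=0 clk=1
t7.Δ0 s1=1 s0=0 clk=1
t7.Δ1 s1=1 s0=0 clk=0
t8.Δ0 s1=1 s0=0 clk=0
t8.Δ1 s1=1 s0=0 clk=1
t8.Δ2 s1=0 s0=0 clk=1
t8.Δ3 s1=0 s0=1 clk=1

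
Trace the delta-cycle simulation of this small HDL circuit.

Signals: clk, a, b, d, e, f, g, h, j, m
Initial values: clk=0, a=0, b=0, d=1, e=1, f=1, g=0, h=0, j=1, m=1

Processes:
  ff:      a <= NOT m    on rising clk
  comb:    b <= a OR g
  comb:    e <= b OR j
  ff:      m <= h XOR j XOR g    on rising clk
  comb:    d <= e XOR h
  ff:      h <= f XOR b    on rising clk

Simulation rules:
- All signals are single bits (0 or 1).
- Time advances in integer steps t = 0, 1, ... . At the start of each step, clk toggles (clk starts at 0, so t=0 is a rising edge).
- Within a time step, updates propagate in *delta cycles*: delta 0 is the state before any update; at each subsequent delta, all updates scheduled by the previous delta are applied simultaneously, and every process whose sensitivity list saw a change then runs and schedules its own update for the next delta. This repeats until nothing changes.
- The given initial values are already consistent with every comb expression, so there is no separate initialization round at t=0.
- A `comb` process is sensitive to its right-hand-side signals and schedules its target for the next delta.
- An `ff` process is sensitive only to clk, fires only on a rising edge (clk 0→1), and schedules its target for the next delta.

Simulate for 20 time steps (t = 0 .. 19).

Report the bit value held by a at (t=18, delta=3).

t0.Δ0 d=1 a=0 clk=0 h=0 j=1 m=1 b=0 g=0 e=1 f=1
t0.Δ1 d=1 a=0 clk=1 h=0 j=1 m=1 b=0 g=0 e=1 f=1
t0.Δ2 d=1 a=0 clk=1 h=1 j=1 m=1 b=0 g=0 e=1 f=1
t0.Δ3 d=0 a=0 clk=1 h=1 j=1 m=1 b=0 g=0 e=1 f=1
t1.Δ0 d=0 a=0 clk=1 h=1 j=1 m=1 b=0 g=0 e=1 f=1
t1.Δ1 d=0 a=0 clk=0 h=1 j=1 m=1 b=0 g=0 e=1 f=1
t2.Δ0 d=0 a=0 clk=0 h=1 j=1 m=1 b=0 g=0 e=1 f=1
t2.Δ1 d=0 a=0 clk=1 h=1 j=1 m=1 b=0 g=0 e=1 f=1
t2.Δ2 d=0 a=0 clk=1 h=1 j=1 m=0 b=0 g=0 e=1 f=1
t3.Δ0 d=0 a=0 clk=1 h=1 j=1 m=0 b=0 g=0 e=1 f=1
t3.Δ1 d=0 a=0 clk=0 h=1 j=1 m=0 b=0 g=0 e=1 f=1
t4.Δ0 d=0 a=0 clk=0 h=1 j=1 m=0 b=0 g=0 e=1 f=1
t4.Δ1 d=0 a=0 clk=1 h=1 j=1 m=0 b=0 g=0 e=1 f=1
t4.Δ2 d=0 a=1 clk=1 h=1 j=1 m=0 b=0 g=0 e=1 f=1
t4.Δ3 d=0 a=1 clk=1 h=1 j=1 m=0 b=1 g=0 e=1 f=1
t5.Δ0 d=0 a=1 clk=1 h=1 j=1 m=0 b=1 g=0 e=1 f=1
t5.Δ1 d=0 a=1 clk=0 h=1 j=1 m=0 b=1 g=0 e=1 f=1
t6.Δ0 d=0 a=1 clk=0 h=1 j=1 m=0 b=1 g=0 e=1 f=1
t6.Δ1 d=0 a=1 clk=1 h=1 j=1 m=0 b=1 g=0 e=1 f=1
t6.Δ2 d=0 a=1 clk=1 h=0 j=1 m=0 b=1 g=0 e=1 f=1
t6.Δ3 d=1 a=1 clk=1 h=0 j=1 m=0 b=1 g=0 e=1 f=1
t7.Δ0 d=1 a=1 clk=1 h=0 j=1 m=0 b=1 g=0 e=1 f=1
t7.Δ1 d=1 a=1 clk=0 h=0 j=1 m=0 b=1 g=0 e=1 f=1
t8.Δ0 d=1 a=1 clk=0 h=0 j=1 m=0 b=1 g=0 e=1 f=1
t8.Δ1 d=1 a=1 clk=1 h=0 j=1 m=0 b=1 g=0 e=1 f=1
t8.Δ2 d=1 a=1 clk=1 h=0 j=1 m=1 b=1 g=0 e=1 f=1
t9.Δ0 d=1 a=1 clk=1 h=0 j=1 m=1 b=1 g=0 e=1 f=1
t9.Δ1 d=1 a=1 clk=0 h=0 j=1 m=1 b=1 g=0 e=1 f=1
t10.Δ0 d=1 a=1 clk=0 h=0 j=1 m=1 b=1 g=0 e=1 f=1
t10.Δ1 d=1 a=1 clk=1 h=0 j=1 m=1 b=1 g=0 e=1 f=1
t10.Δ2 d=1 a=0 clk=1 h=0 j=1 m=1 b=1 g=0 e=1 f=1
t10.Δ3 d=1 a=0 clk=1 h=0 j=1 m=1 b=0 g=0 e=1 f=1
t11.Δ0 d=1 a=0 clk=1 h=0 j=1 m=1 b=0 g=0 e=1 f=1
t11.Δ1 d=1 a=0 clk=0 h=0 j=1 m=1 b=0 g=0 e=1 f=1
t12.Δ0 d=1 a=0 clk=0 h=0 j=1 m=1 b=0 g=0 e=1 f=1
t12.Δ1 d=1 a=0 clk=1 h=0 j=1 m=1 b=0 g=0 e=1 f=1
t12.Δ2 d=1 a=0 clk=1 h=1 j=1 m=1 b=0 g=0 e=1 f=1
t12.Δ3 d=0 a=0 clk=1 h=1 j=1 m=1 b=0 g=0 e=1 f=1
t13.Δ0 d=0 a=0 clk=1 h=1 j=1 m=1 b=0 g=0 e=1 f=1
t13.Δ1 d=0 a=0 clk=0 h=1 j=1 m=1 b=0 g=0 e=1 f=1
t14.Δ0 d=0 a=0 clk=0 h=1 j=1 m=1 b=0 g=0 e=1 f=1
t14.Δ1 d=0 a=0 clk=1 h=1 j=1 m=1 b=0 g=0 e=1 f=1
t14.Δ2 d=0 a=0 clk=1 h=1 j=1 m=0 b=0 g=0 e=1 f=1
t15.Δ0 d=0 a=0 clk=1 h=1 j=1 m=0 b=0 g=0 e=1 f=1
t15.Δ1 d=0 a=0 clk=0 h=1 j=1 m=0 b=0 g=0 e=1 f=1
t16.Δ0 d=0 a=0 clk=0 h=1 j=1 m=0 b=0 g=0 e=1 f=1
t16.Δ1 d=0 a=0 clk=1 h=1 j=1 m=0 b=0 g=0 e=1 f=1
t16.Δ2 d=0 a=1 clk=1 h=1 j=1 m=0 b=0 g=0 e=1 f=1
t16.Δ3 d=0 a=1 clk=1 h=1 j=1 m=0 b=1 g=0 e=1 f=1
t17.Δ0 d=0 a=1 clk=1 h=1 j=1 m=0 b=1 g=0 e=1 f=1
t17.Δ1 d=0 a=1 clk=0 h=1 j=1 m=0 b=1 g=0 e=1 f=1
t18.Δ0 d=0 a=1 clk=0 h=1 j=1 m=0 b=1 g=0 e=1 f=1
t18.Δ1 d=0 a=1 clk=1 h=1 j=1 m=0 b=1 g=0 e=1 f=1
t18.Δ2 d=0 a=1 clk=1 h=0 j=1 m=0 b=1 g=0 e=1 f=1
t18.Δ3 d=1 a=1 clk=1 h=0 j=1 m=0 b=1 g=0 e=1 f=1
t19.Δ0 d=1 a=1 clk=1 h=0 j=1 m=0 b=1 g=0 e=1 f=1
t19.Δ1 d=1 a=1 clk=0 h=0 j=1 m=0 b=1 g=0 e=1 f=1

1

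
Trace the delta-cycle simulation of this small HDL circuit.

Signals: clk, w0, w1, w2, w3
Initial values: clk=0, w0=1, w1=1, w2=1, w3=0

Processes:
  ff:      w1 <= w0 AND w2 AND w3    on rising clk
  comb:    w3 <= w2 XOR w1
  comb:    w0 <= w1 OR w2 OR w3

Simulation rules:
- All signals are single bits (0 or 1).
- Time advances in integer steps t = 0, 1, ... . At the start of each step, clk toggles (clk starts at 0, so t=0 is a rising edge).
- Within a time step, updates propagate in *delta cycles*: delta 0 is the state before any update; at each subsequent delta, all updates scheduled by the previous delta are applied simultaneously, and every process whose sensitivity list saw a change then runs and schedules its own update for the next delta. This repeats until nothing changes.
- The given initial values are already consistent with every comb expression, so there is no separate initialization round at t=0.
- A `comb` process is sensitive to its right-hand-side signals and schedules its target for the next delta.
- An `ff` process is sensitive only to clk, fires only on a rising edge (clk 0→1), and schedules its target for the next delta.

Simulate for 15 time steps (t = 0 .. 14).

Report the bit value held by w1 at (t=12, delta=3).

0

t0.Δ0 w3=0 clk=0 w0=1 w1=1 w2=1
t0.Δ1 w3=0 clk=1 w0=1 w1=1 w2=1
t0.Δ2 w3=0 clk=1 w0=1 w1=0 w2=1
t0.Δ3 w3=1 clk=1 w0=1 w1=0 w2=1
t1.Δ0 w3=1 clk=1 w0=1 w1=0 w2=1
t1.Δ1 w3=1 clk=0 w0=1 w1=0 w2=1
t2.Δ0 w3=1 clk=0 w0=1 w1=0 w2=1
t2.Δ1 w3=1 clk=1 w0=1 w1=0 w2=1
t2.Δ2 w3=1 clk=1 w0=1 w1=1 w2=1
t2.Δ3 w3=0 clk=1 w0=1 w1=1 w2=1
t3.Δ0 w3=0 clk=1 w0=1 w1=1 w2=1
t3.Δ1 w3=0 clk=0 w0=1 w1=1 w2=1
t4.Δ0 w3=0 clk=0 w0=1 w1=1 w2=1
t4.Δ1 w3=0 clk=1 w0=1 w1=1 w2=1
t4.Δ2 w3=0 clk=1 w0=1 w1=0 w2=1
t4.Δ3 w3=1 clk=1 w0=1 w1=0 w2=1
t5.Δ0 w3=1 clk=1 w0=1 w1=0 w2=1
t5.Δ1 w3=1 clk=0 w0=1 w1=0 w2=1
t6.Δ0 w3=1 clk=0 w0=1 w1=0 w2=1
t6.Δ1 w3=1 clk=1 w0=1 w1=0 w2=1
t6.Δ2 w3=1 clk=1 w0=1 w1=1 w2=1
t6.Δ3 w3=0 clk=1 w0=1 w1=1 w2=1
t7.Δ0 w3=0 clk=1 w0=1 w1=1 w2=1
t7.Δ1 w3=0 clk=0 w0=1 w1=1 w2=1
t8.Δ0 w3=0 clk=0 w0=1 w1=1 w2=1
t8.Δ1 w3=0 clk=1 w0=1 w1=1 w2=1
t8.Δ2 w3=0 clk=1 w0=1 w1=0 w2=1
t8.Δ3 w3=1 clk=1 w0=1 w1=0 w2=1
t9.Δ0 w3=1 clk=1 w0=1 w1=0 w2=1
t9.Δ1 w3=1 clk=0 w0=1 w1=0 w2=1
t10.Δ0 w3=1 clk=0 w0=1 w1=0 w2=1
t10.Δ1 w3=1 clk=1 w0=1 w1=0 w2=1
t10.Δ2 w3=1 clk=1 w0=1 w1=1 w2=1
t10.Δ3 w3=0 clk=1 w0=1 w1=1 w2=1
t11.Δ0 w3=0 clk=1 w0=1 w1=1 w2=1
t11.Δ1 w3=0 clk=0 w0=1 w1=1 w2=1
t12.Δ0 w3=0 clk=0 w0=1 w1=1 w2=1
t12.Δ1 w3=0 clk=1 w0=1 w1=1 w2=1
t12.Δ2 w3=0 clk=1 w0=1 w1=0 w2=1
t12.Δ3 w3=1 clk=1 w0=1 w1=0 w2=1
t13.Δ0 w3=1 clk=1 w0=1 w1=0 w2=1
t13.Δ1 w3=1 clk=0 w0=1 w1=0 w2=1
t14.Δ0 w3=1 clk=0 w0=1 w1=0 w2=1
t14.Δ1 w3=1 clk=1 w0=1 w1=0 w2=1
t14.Δ2 w3=1 clk=1 w0=1 w1=1 w2=1
t14.Δ3 w3=0 clk=1 w0=1 w1=1 w2=1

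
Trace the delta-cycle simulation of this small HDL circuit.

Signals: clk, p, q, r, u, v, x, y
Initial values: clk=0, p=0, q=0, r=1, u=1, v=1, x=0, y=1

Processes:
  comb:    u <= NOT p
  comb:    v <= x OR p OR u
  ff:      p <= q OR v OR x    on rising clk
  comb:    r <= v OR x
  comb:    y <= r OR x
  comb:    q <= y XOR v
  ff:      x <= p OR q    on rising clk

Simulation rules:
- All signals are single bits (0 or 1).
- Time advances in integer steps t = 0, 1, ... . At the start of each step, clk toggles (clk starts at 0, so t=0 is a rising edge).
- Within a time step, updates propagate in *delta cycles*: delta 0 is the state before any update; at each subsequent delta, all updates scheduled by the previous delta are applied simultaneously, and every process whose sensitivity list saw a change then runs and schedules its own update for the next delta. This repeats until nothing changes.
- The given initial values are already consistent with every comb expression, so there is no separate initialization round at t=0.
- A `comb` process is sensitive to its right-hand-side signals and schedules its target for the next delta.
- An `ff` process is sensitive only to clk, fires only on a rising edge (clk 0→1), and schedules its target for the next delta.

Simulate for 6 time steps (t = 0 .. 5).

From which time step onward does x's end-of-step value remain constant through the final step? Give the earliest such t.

t0.Δ0 p=0 u=1 x=0 q=0 y=1 clk=0 r=1 v=1
t0.Δ1 p=0 u=1 x=0 q=0 y=1 clk=1 r=1 v=1
t0.Δ2 p=1 u=1 x=0 q=0 y=1 clk=1 r=1 v=1
t0.Δ3 p=1 u=0 x=0 q=0 y=1 clk=1 r=1 v=1
t1.Δ0 p=1 u=0 x=0 q=0 y=1 clk=1 r=1 v=1
t1.Δ1 p=1 u=0 x=0 q=0 y=1 clk=0 r=1 v=1
t2.Δ0 p=1 u=0 x=0 q=0 y=1 clk=0 r=1 v=1
t2.Δ1 p=1 u=0 x=0 q=0 y=1 clk=1 r=1 v=1
t2.Δ2 p=1 u=0 x=1 q=0 y=1 clk=1 r=1 v=1
t3.Δ0 p=1 u=0 x=1 q=0 y=1 clk=1 r=1 v=1
t3.Δ1 p=1 u=0 x=1 q=0 y=1 clk=0 r=1 v=1
t4.Δ0 p=1 u=0 x=1 q=0 y=1 clk=0 r=1 v=1
t4.Δ1 p=1 u=0 x=1 q=0 y=1 clk=1 r=1 v=1
t5.Δ0 p=1 u=0 x=1 q=0 y=1 clk=1 r=1 v=1
t5.Δ1 p=1 u=0 x=1 q=0 y=1 clk=0 r=1 v=1

2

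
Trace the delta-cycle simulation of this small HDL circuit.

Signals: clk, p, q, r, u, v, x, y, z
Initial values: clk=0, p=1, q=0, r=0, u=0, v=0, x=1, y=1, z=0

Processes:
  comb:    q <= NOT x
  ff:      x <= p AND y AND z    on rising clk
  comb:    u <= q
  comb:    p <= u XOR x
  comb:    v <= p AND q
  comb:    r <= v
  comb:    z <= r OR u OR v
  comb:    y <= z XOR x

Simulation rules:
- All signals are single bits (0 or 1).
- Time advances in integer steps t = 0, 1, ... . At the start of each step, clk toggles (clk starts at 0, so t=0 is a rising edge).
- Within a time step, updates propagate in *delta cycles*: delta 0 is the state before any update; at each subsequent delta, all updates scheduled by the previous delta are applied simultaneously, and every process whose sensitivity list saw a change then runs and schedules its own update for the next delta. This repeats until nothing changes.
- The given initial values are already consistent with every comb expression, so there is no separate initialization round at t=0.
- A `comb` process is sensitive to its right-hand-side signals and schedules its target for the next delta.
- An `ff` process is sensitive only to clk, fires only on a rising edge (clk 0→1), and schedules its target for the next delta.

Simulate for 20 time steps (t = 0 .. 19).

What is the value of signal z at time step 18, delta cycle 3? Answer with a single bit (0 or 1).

t=0 Δ0: u=0 v=0 p=1 clk=0 q=0 r=0 y=1 z=0 x=1
  Δ1: clk:0→1
  Δ2: x:1→0
  Δ3: p:1→0, q:0→1, y:1→0
  Δ4: u:0→1
  Δ5: p:0→1, z:0→1
  Δ6: v:0→1, y:0→1
  Δ7: r:0→1
  (7Δ to stable)
t=1 Δ0: u=1 v=1 p=1 clk=1 q=1 r=1 y=1 z=1 x=0
  Δ1: clk:1→0
  (1Δ to stable)
t=2 Δ0: u=1 v=1 p=1 clk=0 q=1 r=1 y=1 z=1 x=0
  Δ1: clk:0→1
  Δ2: x:0→1
  Δ3: p:1→0, q:1→0, y:1→0
  Δ4: u:1→0, v:1→0
  Δ5: p:0→1, r:1→0
  Δ6: z:1→0
  Δ7: y:0→1
  (7Δ to stable)
t=3 Δ0: u=0 v=0 p=1 clk=1 q=0 r=0 y=1 z=0 x=1
  Δ1: clk:1→0
  (1Δ to stable)
t=4 Δ0: u=0 v=0 p=1 clk=0 q=0 r=0 y=1 z=0 x=1
  Δ1: clk:0→1
  Δ2: x:1→0
  Δ3: p:1→0, q:0→1, y:1→0
  Δ4: u:0→1
  Δ5: p:0→1, z:0→1
  Δ6: v:0→1, y:0→1
  Δ7: r:0→1
  (7Δ to stable)
t=5 Δ0: u=1 v=1 p=1 clk=1 q=1 r=1 y=1 z=1 x=0
  Δ1: clk:1→0
  (1Δ to stable)
t=6 Δ0: u=1 v=1 p=1 clk=0 q=1 r=1 y=1 z=1 x=0
  Δ1: clk:0→1
  Δ2: x:0→1
  Δ3: p:1→0, q:1→0, y:1→0
  Δ4: u:1→0, v:1→0
  Δ5: p:0→1, r:1→0
  Δ6: z:1→0
  Δ7: y:0→1
  (7Δ to stable)
t=7 Δ0: u=0 v=0 p=1 clk=1 q=0 r=0 y=1 z=0 x=1
  Δ1: clk:1→0
  (1Δ to stable)
t=8 Δ0: u=0 v=0 p=1 clk=0 q=0 r=0 y=1 z=0 x=1
  Δ1: clk:0→1
  Δ2: x:1→0
  Δ3: p:1→0, q:0→1, y:1→0
  Δ4: u:0→1
  Δ5: p:0→1, z:0→1
  Δ6: v:0→1, y:0→1
  Δ7: r:0→1
  (7Δ to stable)
t=9 Δ0: u=1 v=1 p=1 clk=1 q=1 r=1 y=1 z=1 x=0
  Δ1: clk:1→0
  (1Δ to stable)
t=10 Δ0: u=1 v=1 p=1 clk=0 q=1 r=1 y=1 z=1 x=0
  Δ1: clk:0→1
  Δ2: x:0→1
  Δ3: p:1→0, q:1→0, y:1→0
  Δ4: u:1→0, v:1→0
  Δ5: p:0→1, r:1→0
  Δ6: z:1→0
  Δ7: y:0→1
  (7Δ to stable)
t=11 Δ0: u=0 v=0 p=1 clk=1 q=0 r=0 y=1 z=0 x=1
  Δ1: clk:1→0
  (1Δ to stable)
t=12 Δ0: u=0 v=0 p=1 clk=0 q=0 r=0 y=1 z=0 x=1
  Δ1: clk:0→1
  Δ2: x:1→0
  Δ3: p:1→0, q:0→1, y:1→0
  Δ4: u:0→1
  Δ5: p:0→1, z:0→1
  Δ6: v:0→1, y:0→1
  Δ7: r:0→1
  (7Δ to stable)
t=13 Δ0: u=1 v=1 p=1 clk=1 q=1 r=1 y=1 z=1 x=0
  Δ1: clk:1→0
  (1Δ to stable)
t=14 Δ0: u=1 v=1 p=1 clk=0 q=1 r=1 y=1 z=1 x=0
  Δ1: clk:0→1
  Δ2: x:0→1
  Δ3: p:1→0, q:1→0, y:1→0
  Δ4: u:1→0, v:1→0
  Δ5: p:0→1, r:1→0
  Δ6: z:1→0
  Δ7: y:0→1
  (7Δ to stable)
t=15 Δ0: u=0 v=0 p=1 clk=1 q=0 r=0 y=1 z=0 x=1
  Δ1: clk:1→0
  (1Δ to stable)
t=16 Δ0: u=0 v=0 p=1 clk=0 q=0 r=0 y=1 z=0 x=1
  Δ1: clk:0→1
  Δ2: x:1→0
  Δ3: p:1→0, q:0→1, y:1→0
  Δ4: u:0→1
  Δ5: p:0→1, z:0→1
  Δ6: v:0→1, y:0→1
  Δ7: r:0→1
  (7Δ to stable)
t=17 Δ0: u=1 v=1 p=1 clk=1 q=1 r=1 y=1 z=1 x=0
  Δ1: clk:1→0
  (1Δ to stable)
t=18 Δ0: u=1 v=1 p=1 clk=0 q=1 r=1 y=1 z=1 x=0
  Δ1: clk:0→1
  Δ2: x:0→1
  Δ3: p:1→0, q:1→0, y:1→0
  Δ4: u:1→0, v:1→0
  Δ5: p:0→1, r:1→0
  Δ6: z:1→0
  Δ7: y:0→1
  (7Δ to stable)
t=19 Δ0: u=0 v=0 p=1 clk=1 q=0 r=0 y=1 z=0 x=1
  Δ1: clk:1→0
  (1Δ to stable)

1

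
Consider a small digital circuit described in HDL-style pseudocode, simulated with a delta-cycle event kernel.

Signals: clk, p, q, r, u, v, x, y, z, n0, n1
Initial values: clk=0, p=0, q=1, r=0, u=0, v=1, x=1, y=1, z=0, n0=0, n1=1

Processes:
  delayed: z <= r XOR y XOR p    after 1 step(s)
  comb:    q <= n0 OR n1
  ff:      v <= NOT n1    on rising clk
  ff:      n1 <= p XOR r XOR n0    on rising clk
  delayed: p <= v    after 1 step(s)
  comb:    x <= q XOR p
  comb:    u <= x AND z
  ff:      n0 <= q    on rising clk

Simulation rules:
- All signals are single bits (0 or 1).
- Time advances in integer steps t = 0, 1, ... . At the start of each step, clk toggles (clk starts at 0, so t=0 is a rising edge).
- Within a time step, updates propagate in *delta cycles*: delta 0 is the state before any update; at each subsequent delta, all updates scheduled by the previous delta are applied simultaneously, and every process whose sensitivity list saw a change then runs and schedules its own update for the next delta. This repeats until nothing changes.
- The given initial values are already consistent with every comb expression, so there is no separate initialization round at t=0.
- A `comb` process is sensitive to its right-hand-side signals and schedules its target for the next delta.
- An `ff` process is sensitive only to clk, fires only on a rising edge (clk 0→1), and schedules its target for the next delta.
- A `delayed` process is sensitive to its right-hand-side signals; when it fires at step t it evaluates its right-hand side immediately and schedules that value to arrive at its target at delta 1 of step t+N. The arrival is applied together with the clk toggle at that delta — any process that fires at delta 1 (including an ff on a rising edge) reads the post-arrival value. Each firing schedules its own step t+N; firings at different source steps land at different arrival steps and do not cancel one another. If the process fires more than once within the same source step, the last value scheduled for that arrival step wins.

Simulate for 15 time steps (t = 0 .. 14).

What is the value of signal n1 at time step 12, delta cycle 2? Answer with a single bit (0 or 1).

[bits: v,n0,q,p,n1,r,z,clk,x,y,u]
t=0: Δ0=10101000110 Δ1=10101001110 Δ2=01100001110 | 2Δ
t=1: Δ0=01100001110 Δ1=01100000110 | 1Δ
t=2: Δ0=01100000110 Δ1=01100001110 Δ2=11101001110 | 2Δ
t=3: Δ0=11101001110 Δ1=11111000110 Δ2=11111000010 | 2Δ
t=4: Δ0=11111000010 Δ1=11111001010 Δ2=01110001010 | 2Δ
t=5: Δ0=01110001010 Δ1=01100000010 Δ2=01100000110 | 2Δ
t=6: Δ0=01100000110 Δ1=01100011110 Δ2=11101011111 | 2Δ
t=7: Δ0=11101011111 Δ1=11111010111 Δ2=11111010011 Δ3=11111010010 | 3Δ
t=8: Δ0=11111010010 Δ1=11111001010 Δ2=01110001010 | 2Δ
t=9: Δ0=01110001010 Δ1=01100000010 Δ2=01100000110 | 2Δ
t=10: Δ0=01100000110 Δ1=01100011110 Δ2=11101011111 | 2Δ
t=11: Δ0=11101011111 Δ1=11111010111 Δ2=11111010011 Δ3=11111010010 | 3Δ
t=12: Δ0=11111010010 Δ1=11111001010 Δ2=01110001010 | 2Δ
t=13: Δ0=01110001010 Δ1=01100000010 Δ2=01100000110 | 2Δ
t=14: Δ0=01100000110 Δ1=01100011110 Δ2=11101011111 | 2Δ

0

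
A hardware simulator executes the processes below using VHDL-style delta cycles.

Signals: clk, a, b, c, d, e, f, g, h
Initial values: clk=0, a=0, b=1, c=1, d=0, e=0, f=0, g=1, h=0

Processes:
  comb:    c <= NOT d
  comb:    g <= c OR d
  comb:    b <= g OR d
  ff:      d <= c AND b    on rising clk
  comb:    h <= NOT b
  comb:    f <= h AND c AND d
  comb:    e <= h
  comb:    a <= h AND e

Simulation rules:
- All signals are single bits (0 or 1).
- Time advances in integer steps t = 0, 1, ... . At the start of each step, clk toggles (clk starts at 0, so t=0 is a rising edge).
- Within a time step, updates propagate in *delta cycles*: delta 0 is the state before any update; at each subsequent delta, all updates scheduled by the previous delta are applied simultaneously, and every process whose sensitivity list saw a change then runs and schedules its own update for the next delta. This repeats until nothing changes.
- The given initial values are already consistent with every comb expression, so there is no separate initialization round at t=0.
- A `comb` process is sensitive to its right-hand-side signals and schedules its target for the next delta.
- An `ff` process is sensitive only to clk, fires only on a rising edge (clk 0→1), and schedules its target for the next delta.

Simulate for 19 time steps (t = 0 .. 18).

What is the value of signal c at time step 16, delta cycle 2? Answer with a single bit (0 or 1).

1

[bits: f,clk,d,c,a,h,g,e,b]
t=0: Δ0=000100101 Δ1=010100101 Δ2=011100101 Δ3=011000101 | 3Δ
t=1: Δ0=011000101 Δ1=001000101 | 1Δ
t=2: Δ0=001000101 Δ1=011000101 Δ2=010000101 Δ3=010100001 Δ4=010100100 Δ5=010101101 Δ6=010100111 Δ7=010100101 | 7Δ
t=3: Δ0=010100101 Δ1=000100101 | 1Δ
t=4: Δ0=000100101 Δ1=010100101 Δ2=011100101 Δ3=011000101 | 3Δ
t=5: Δ0=011000101 Δ1=001000101 | 1Δ
t=6: Δ0=001000101 Δ1=011000101 Δ2=010000101 Δ3=010100001 Δ4=010100100 Δ5=010101101 Δ6=010100111 Δ7=010100101 | 7Δ
t=7: Δ0=010100101 Δ1=000100101 | 1Δ
t=8: Δ0=000100101 Δ1=010100101 Δ2=011100101 Δ3=011000101 | 3Δ
t=9: Δ0=011000101 Δ1=001000101 | 1Δ
t=10: Δ0=001000101 Δ1=011000101 Δ2=010000101 Δ3=010100001 Δ4=010100100 Δ5=010101101 Δ6=010100111 Δ7=010100101 | 7Δ
t=11: Δ0=010100101 Δ1=000100101 | 1Δ
t=12: Δ0=000100101 Δ1=010100101 Δ2=011100101 Δ3=011000101 | 3Δ
t=13: Δ0=011000101 Δ1=001000101 | 1Δ
t=14: Δ0=001000101 Δ1=011000101 Δ2=010000101 Δ3=010100001 Δ4=010100100 Δ5=010101101 Δ6=010100111 Δ7=010100101 | 7Δ
t=15: Δ0=010100101 Δ1=000100101 | 1Δ
t=16: Δ0=000100101 Δ1=010100101 Δ2=011100101 Δ3=011000101 | 3Δ
t=17: Δ0=011000101 Δ1=001000101 | 1Δ
t=18: Δ0=001000101 Δ1=011000101 Δ2=010000101 Δ3=010100001 Δ4=010100100 Δ5=010101101 Δ6=010100111 Δ7=010100101 | 7Δ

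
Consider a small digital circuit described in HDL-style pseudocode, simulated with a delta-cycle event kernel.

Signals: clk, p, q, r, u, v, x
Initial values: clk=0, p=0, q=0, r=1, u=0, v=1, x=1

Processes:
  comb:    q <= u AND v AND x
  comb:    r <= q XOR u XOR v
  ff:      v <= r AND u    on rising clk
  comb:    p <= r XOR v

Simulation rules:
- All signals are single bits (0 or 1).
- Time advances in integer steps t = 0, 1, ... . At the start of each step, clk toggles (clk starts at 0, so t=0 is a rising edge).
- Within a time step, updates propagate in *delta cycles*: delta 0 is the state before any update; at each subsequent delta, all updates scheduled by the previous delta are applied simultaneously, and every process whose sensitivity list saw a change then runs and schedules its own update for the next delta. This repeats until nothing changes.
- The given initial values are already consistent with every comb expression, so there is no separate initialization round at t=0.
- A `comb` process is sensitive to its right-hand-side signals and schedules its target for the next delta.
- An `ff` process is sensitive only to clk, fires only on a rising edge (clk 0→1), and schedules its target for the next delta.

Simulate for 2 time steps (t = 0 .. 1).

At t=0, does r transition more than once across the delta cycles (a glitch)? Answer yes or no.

t0.Δ0 r=1 v=1 clk=0 q=0 x=1 p=0 u=0
t0.Δ1 r=1 v=1 clk=1 q=0 x=1 p=0 u=0
t0.Δ2 r=1 v=0 clk=1 q=0 x=1 p=0 u=0
t0.Δ3 r=0 v=0 clk=1 q=0 x=1 p=1 u=0
t0.Δ4 r=0 v=0 clk=1 q=0 x=1 p=0 u=0
t1.Δ0 r=0 v=0 clk=1 q=0 x=1 p=0 u=0
t1.Δ1 r=0 v=0 clk=0 q=0 x=1 p=0 u=0

no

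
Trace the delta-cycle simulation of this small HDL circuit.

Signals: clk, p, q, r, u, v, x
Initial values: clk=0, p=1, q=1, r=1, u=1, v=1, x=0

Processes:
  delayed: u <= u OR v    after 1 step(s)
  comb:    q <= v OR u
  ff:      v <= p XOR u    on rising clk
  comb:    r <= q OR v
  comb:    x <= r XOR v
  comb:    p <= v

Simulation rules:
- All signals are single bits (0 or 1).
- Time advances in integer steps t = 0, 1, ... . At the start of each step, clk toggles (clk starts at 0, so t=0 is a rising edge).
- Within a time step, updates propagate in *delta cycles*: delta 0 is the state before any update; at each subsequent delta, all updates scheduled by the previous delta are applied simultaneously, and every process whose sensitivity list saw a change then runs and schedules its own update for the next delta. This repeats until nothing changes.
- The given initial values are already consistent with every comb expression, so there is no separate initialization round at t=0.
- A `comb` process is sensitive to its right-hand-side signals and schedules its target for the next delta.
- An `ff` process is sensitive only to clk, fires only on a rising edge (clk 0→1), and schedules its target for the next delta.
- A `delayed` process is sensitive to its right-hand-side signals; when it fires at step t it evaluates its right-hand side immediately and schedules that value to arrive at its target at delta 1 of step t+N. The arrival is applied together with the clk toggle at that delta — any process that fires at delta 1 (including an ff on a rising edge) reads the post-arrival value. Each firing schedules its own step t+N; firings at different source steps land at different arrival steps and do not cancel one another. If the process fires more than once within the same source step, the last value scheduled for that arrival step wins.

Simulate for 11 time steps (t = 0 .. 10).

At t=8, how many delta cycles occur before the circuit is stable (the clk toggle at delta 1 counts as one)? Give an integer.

t0.Δ0 q=1 r=1 u=1 x=0 clk=0 p=1 v=1
t0.Δ1 q=1 r=1 u=1 x=0 clk=1 p=1 v=1
t0.Δ2 q=1 r=1 u=1 x=0 clk=1 p=1 v=0
t0.Δ3 q=1 r=1 u=1 x=1 clk=1 p=0 v=0
t1.Δ0 q=1 r=1 u=1 x=1 clk=1 p=0 v=0
t1.Δ1 q=1 r=1 u=1 x=1 clk=0 p=0 v=0
t2.Δ0 q=1 r=1 u=1 x=1 clk=0 p=0 v=0
t2.Δ1 q=1 r=1 u=1 x=1 clk=1 p=0 v=0
t2.Δ2 q=1 r=1 u=1 x=1 clk=1 p=0 v=1
t2.Δ3 q=1 r=1 u=1 x=0 clk=1 p=1 v=1
t3.Δ0 q=1 r=1 u=1 x=0 clk=1 p=1 v=1
t3.Δ1 q=1 r=1 u=1 x=0 clk=0 p=1 v=1
t4.Δ0 q=1 r=1 u=1 x=0 clk=0 p=1 v=1
t4.Δ1 q=1 r=1 u=1 x=0 clk=1 p=1 v=1
t4.Δ2 q=1 r=1 u=1 x=0 clk=1 p=1 v=0
t4.Δ3 q=1 r=1 u=1 x=1 clk=1 p=0 v=0
t5.Δ0 q=1 r=1 u=1 x=1 clk=1 p=0 v=0
t5.Δ1 q=1 r=1 u=1 x=1 clk=0 p=0 v=0
t6.Δ0 q=1 r=1 u=1 x=1 clk=0 p=0 v=0
t6.Δ1 q=1 r=1 u=1 x=1 clk=1 p=0 v=0
t6.Δ2 q=1 r=1 u=1 x=1 clk=1 p=0 v=1
t6.Δ3 q=1 r=1 u=1 x=0 clk=1 p=1 v=1
t7.Δ0 q=1 r=1 u=1 x=0 clk=1 p=1 v=1
t7.Δ1 q=1 r=1 u=1 x=0 clk=0 p=1 v=1
t8.Δ0 q=1 r=1 u=1 x=0 clk=0 p=1 v=1
t8.Δ1 q=1 r=1 u=1 x=0 clk=1 p=1 v=1
t8.Δ2 q=1 r=1 u=1 x=0 clk=1 p=1 v=0
t8.Δ3 q=1 r=1 u=1 x=1 clk=1 p=0 v=0
t9.Δ0 q=1 r=1 u=1 x=1 clk=1 p=0 v=0
t9.Δ1 q=1 r=1 u=1 x=1 clk=0 p=0 v=0
t10.Δ0 q=1 r=1 u=1 x=1 clk=0 p=0 v=0
t10.Δ1 q=1 r=1 u=1 x=1 clk=1 p=0 v=0
t10.Δ2 q=1 r=1 u=1 x=1 clk=1 p=0 v=1
t10.Δ3 q=1 r=1 u=1 x=0 clk=1 p=1 v=1

3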